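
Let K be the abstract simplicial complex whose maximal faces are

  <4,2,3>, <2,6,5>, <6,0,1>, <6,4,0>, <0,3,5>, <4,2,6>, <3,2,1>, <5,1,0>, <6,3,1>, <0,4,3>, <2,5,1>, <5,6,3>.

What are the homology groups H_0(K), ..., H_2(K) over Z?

H_0 = Z,  H_1 = Z/2Z,  H_2 = 0.

K has 7 vertices, 18 edges, 12 triangles.
rank ∂_0 = 0, rank ∂_1 = 6 ⇒ b_0 = 7 − 0 − 6 = 1; all invariant factors of ∂_1 are 1 so no torsion. So H_0 = Z.
rank ∂_1 = 6, rank ∂_2 = 12 ⇒ b_1 = 18 − 6 − 12 = 0; ∂_2 has invariant factor(s) [2] giving torsion. So H_1 = Z/2Z.
rank ∂_2 = 12, rank ∂_3 = 0 ⇒ b_2 = 12 − 12 − 0 = 0. So H_2 = 0.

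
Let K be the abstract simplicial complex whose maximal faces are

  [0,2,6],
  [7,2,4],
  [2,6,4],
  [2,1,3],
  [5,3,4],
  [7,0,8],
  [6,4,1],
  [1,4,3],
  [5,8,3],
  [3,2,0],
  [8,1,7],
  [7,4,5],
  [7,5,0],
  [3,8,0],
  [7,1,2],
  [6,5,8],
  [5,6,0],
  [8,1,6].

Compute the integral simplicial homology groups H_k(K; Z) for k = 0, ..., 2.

Take the total order 0 < 1 < 2 < 3 < 4 < 5 < 6 < 7 < 8 on the vertex set. Then K (dimension 2) consists of the simplices:

  0-simplices (9): [0], [1], [2], [3], [4], [5], [6], [7], [8]
  1-simplices (27): (27 of them)
  2-simplices (18): [0,2,3], [0,2,6], [0,3,8], [0,5,6], [0,5,7], [0,7,8], [1,2,3], [1,2,7], [1,3,4], [1,4,6], [1,6,8], [1,7,8], [2,4,6], [2,4,7], [3,4,5], [3,5,8], [4,5,7], [5,6,8]

so the chain groups are C_0 ≅ Z^9, C_1 ≅ Z^27, C_2 ≅ Z^18.

The boundary map ∂_1: C_1 → C_0 is given by ∂[p,q] = [q] − [p]. For instance
  ∂[5,6] = [6] − [5].
As a 9×27 matrix over Z this has rank 8, with invariant factors (1,1,1,1,1,1,1,1).

∂_2: C_2 → C_1 sends each 2-simplex [p,q,r] to [q,r] − [p,r] + [p,q]. For instance
  ∂[1,2,7] = [2,7] − [1,7] + [1,2],
  ∂[1,2,3] = [2,3] − [1,3] + [1,2].
This gives a 27×18 integer matrix of rank 18; reducing to Smith normal form yields diagonal entries (1,1,1,1,1,1,1,1,1,1,1,1,1,1,1,1,1,2).

From H_k ≅ ker(∂_k) / im(∂_{k+1}) we obtain:

  H_0: rank C_0 − rank ∂_1 = 9 − 8 = 1, and the invariant factors of ∂_1 are all 1, so H_0 = Z.
  H_1: rank ker ∂_1 − rank ∂_2 = (27 − 8) − 18 = 1, and ∂_2 has invariant factor 2 > 1, so H_1 = Z ⊕ Z/2.
  H_2: rank ker ∂_2 − rank ∂_3 = (18 − 18) − 0 = 0, and there is no ∂_3, so H_2 = 0.

H_0 = Z,  H_1 = Z ⊕ Z/2,  H_2 = 0.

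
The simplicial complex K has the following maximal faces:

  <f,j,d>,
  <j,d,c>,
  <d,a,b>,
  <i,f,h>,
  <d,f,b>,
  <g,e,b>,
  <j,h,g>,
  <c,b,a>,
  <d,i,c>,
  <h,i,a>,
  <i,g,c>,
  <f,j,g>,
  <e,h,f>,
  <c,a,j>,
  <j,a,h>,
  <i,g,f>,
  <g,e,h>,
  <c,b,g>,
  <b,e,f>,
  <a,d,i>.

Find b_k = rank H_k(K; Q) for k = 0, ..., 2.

b_0 = 1, b_1 = 1, b_2 = 0.

K has 10 vertices, 30 edges, 20 triangles.
rank ∂_0 = 0, rank ∂_1 = 9 ⇒ b_0 = 10 − 0 − 9 = 1; all invariant factors of ∂_1 are 1 so no torsion. So H_0 ≅ Z.
rank ∂_1 = 9, rank ∂_2 = 20 ⇒ b_1 = 30 − 9 − 20 = 1; ∂_2 has invariant factor(s) [2] giving torsion. So H_1 ≅ Z ⊕ Z/2.
rank ∂_2 = 20, rank ∂_3 = 0 ⇒ b_2 = 20 − 20 − 0 = 0. So H_2 ≅ 0.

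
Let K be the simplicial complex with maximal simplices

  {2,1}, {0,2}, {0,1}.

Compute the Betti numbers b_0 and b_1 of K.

Fix the vertex order 0 < 1 < 2 and write every simplex with vertices in increasing order. Then dim K = 1 and the simplices of K are:

  0-simplices (3): [0], [1], [2]
  1-simplices (3): [0,1], [0,2], [1,2]

Hence C_0 ≅ Z^3, C_1 ≅ Z^3.

The boundary map ∂_1: C_1 → C_0 maps an edge to its endpoints' difference, ∂[p,q] = q − p. For instance
  ∂[1,2] = [2] − [1].
This gives a 3×3 integer matrix of rank 2; reducing to Smith normal form yields diagonal entries (1,1).

Computing H_k = (kernel of ∂_k) / (image of ∂_{k+1}):

  H_0: rank C_0 − rank ∂_1 = 3 − 2 = 1, and the invariant factors of ∂_1 are all 1, so H_0 ≅ Z.
  H_1: rank ker ∂_1 − rank ∂_2 = (3 − 2) − 0 = 1, and there is no ∂_2, so H_1 ≅ Z.

As a check, the Euler characteristic is 3 − 3 = 0, which agrees with 1 − 1 = 0.

Hence the Betti numbers are b_0 = 1, b_1 = 1.

b_0 = 1, b_1 = 1.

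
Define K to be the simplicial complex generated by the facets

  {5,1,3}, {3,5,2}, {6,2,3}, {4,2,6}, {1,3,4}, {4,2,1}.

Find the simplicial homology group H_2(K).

H_2 ≅ 0.

Fix the vertex order 1 < 2 < 3 < 4 < 5 < 6 and write every simplex with vertices in increasing order. Then dim K = 2 and the simplices of K are:

  0-simplices (6): [1], [2], [3], [4], [5], [6]
  1-simplices (12): [1,2], [1,3], [1,4], [1,5], [2,3], [2,4], [2,5], [2,6], [3,4], [3,5], [3,6], [4,6]
  2-simplices (6): [1,2,4], [1,3,4], [1,3,5], [2,3,5], [2,3,6], [2,4,6]

giving chain groups C_0 ≅ Z^6, C_1 ≅ Z^12, C_2 ≅ Z^6.

Boundary ∂_1: C_1 → C_0 maps an edge to its endpoints' difference, ∂[p,q] = q − p.
The 6×12 boundary matrix has rank 5 and Smith normal form diag(1,1,1,1,1).

∂_2: C_2 → C_1 acts by ∂[p,q,r] = [q,r] − [p,r] + [p,q]. For instance
  ∂[1,3,4] = [3,4] − [1,4] + [1,3],
  ∂[1,3,5] = [3,5] − [1,5] + [1,3].
This gives a 12×6 integer matrix of rank 6; reducing to Smith normal form yields diagonal entries (1,1,1,1,1,1).

From H_k ≅ ker(∂_k) / im(∂_{k+1}) we obtain:

  H_2: rank ker ∂_2 − rank ∂_3 = (6 − 6) − 0 = 0, and there is no ∂_3, so H_2 = 0.

(K is a triangulation of the cylinder S^1 x I.)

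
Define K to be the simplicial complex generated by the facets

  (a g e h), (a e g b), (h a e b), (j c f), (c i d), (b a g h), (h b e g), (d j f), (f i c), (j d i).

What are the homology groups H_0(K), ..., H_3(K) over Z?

H_0 = Z^2,  H_1 = Z,  H_2 = 0,  H_3 = Z.

We work with the vertex ordering a < b < c < d < e < f < g < h < i < j. The simplices of K, each written with vertices in increasing order, are:

  0-simplices (10): a, b, c, d, e, f, g, h, i, j
  1-simplices (20): ab, ae, ag, ah, be, bg, bh, cd, cf, ci, cj, df, di, dj, eg, eh, fi, fj, gh, ij
  2-simplices (15): abe, abg, abh, aeg, aeh, agh, beg, beh, bgh, cdi, cfi, cfj, dfj, dij, egh
  3-simplices (5): abeg, abeh, abgh, aegh, begh

so the chain groups are C_0 ≅ Z^10, C_1 ≅ Z^20, C_2 ≅ Z^15, C_3 ≅ Z^5.

The boundary map ∂_1: C_1 → C_0 is given by ∂[p,q] = [q] − [p].
As a 10×20 matrix over Z this has rank 8, with invariant factors (1,1,1,1,1,1,1,1).

Boundary ∂_2: C_2 → C_1 acts by ∂[p,q,r] = [q,r] − [p,r] + [p,q]. For instance
  ∂aeg = eg − ag + ae,
  ∂cfi = fi − ci + cf.
The 20×15 boundary matrix has rank 11 and Smith normal form diag(1,1,1,1,1,1,1,1,1,1,1).

Boundary ∂_3: C_3 → C_2 sends each 3-simplex σ to the alternating sum Σ_i (−1)^i (σ with its i-th vertex removed). For instance
  ∂abeg = beg − aeg + abg − abe,
  ∂abgh = bgh − agh + abh − abg.
As a 15×5 matrix over Z this has rank 4, with invariant factors (1,1,1,1).

Reading off H_k = ker ∂_k / im ∂_{k+1}:

  H_0: rank C_0 − rank ∂_1 = 10 − 8 = 2, and the invariant factors of ∂_1 are all 1, so H_0 ≅ Z^2.
  H_1: rank ker ∂_1 − rank ∂_2 = (20 − 8) − 11 = 1, and the invariant factors of ∂_2 are all 1, so H_1 ≅ Z.
  H_2: rank ker ∂_2 − rank ∂_3 = (15 − 11) − 4 = 0, and the invariant factors of ∂_3 are all 1, so H_2 ≅ 0.
  H_3: rank ker ∂_3 − rank ∂_4 = (5 − 4) − 0 = 1, and there is no ∂_4, so H_3 ≅ Z.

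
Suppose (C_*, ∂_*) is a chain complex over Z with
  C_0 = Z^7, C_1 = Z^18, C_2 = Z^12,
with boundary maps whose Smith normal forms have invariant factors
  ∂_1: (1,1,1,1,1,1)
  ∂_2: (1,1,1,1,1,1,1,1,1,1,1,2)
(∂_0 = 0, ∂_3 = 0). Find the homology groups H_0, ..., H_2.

H_0 ≅ Z,  H_1 ≅ Z/2Z,  H_2 = 0.

H_0: b_0 = 7 − 0 − 6 = 1; torsion from ∂_1 factors > 1: none. So H_0 ≅ Z.
H_1: b_1 = 18 − 6 − 12 = 0; torsion from ∂_2 factors > 1: [2]. So H_1 ≅ Z/2Z.
H_2: b_2 = 12 − 12 − 0 = 0; torsion from ∂_3 factors > 1: none. So H_2 ≅ 0.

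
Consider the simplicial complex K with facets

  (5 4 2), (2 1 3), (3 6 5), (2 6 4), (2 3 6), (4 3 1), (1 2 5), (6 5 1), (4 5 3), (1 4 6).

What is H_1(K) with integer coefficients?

H_1 ≅ Z/2.

Take the total order 1 < 2 < 3 < 4 < 5 < 6 on the vertex set. Then K (dimension 2) consists of the simplices:

  0-simplices (6): [1], [2], [3], [4], [5], [6]
  1-simplices (15): [1,2], [1,3], [1,4], [1,5], [1,6], [2,3], [2,4], [2,5], [2,6], [3,4], [3,5], [3,6], [4,5], [4,6], [5,6]
  2-simplices (10): [1,2,3], [1,2,5], [1,3,4], [1,4,6], [1,5,6], [2,3,6], [2,4,5], [2,4,6], [3,4,5], [3,5,6]

Hence C_0 ≅ Z^6, C_1 ≅ Z^15, C_2 ≅ Z^10.

∂_1: C_1 → C_0 is given by ∂[p,q] = [q] − [p].
As a 6×15 matrix over Z this has rank 5, with invariant factors (1,1,1,1,1).

Boundary ∂_2: C_2 → C_1 acts by ∂[p,q,r] = [q,r] − [p,r] + [p,q]. For instance
  ∂[2,4,6] = [4,6] − [2,6] + [2,4],
  ∂[2,4,5] = [4,5] − [2,5] + [2,4].
The resulting 15×10 matrix has rank 10, and its Smith normal form has invariant factors (1,1,1,1,1,1,1,1,1,2).

Computing H_k = (kernel of ∂_k) / (image of ∂_{k+1}):

  H_1: rank ker ∂_1 − rank ∂_2 = (15 − 5) − 10 = 0, and ∂_2 has invariant factor 2 > 1, so H_1 = Z/2.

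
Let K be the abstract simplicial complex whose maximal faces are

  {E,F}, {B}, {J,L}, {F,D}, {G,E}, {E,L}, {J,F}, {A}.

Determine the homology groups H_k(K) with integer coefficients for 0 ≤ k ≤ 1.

H_0 ≅ Z^3,  H_1 ≅ Z.

Fix the vertex order A < B < D < E < F < G < J < L and write every simplex with vertices in increasing order. Then dim K = 1 and the simplices of K are:

  0-simplices (8): A, B, D, E, F, G, J, L
  1-simplices (6): DF, EF, EG, EL, FJ, JL

giving chain groups C_0 ≅ Z^8, C_1 ≅ Z^6.

∂_1: C_1 → C_0 maps an edge to its endpoints' difference, ∂[p,q] = q − p. For instance
  ∂DF = F − D.
The 8×6 boundary matrix has rank 5 and Smith normal form diag(1,1,1,1,1).

Reading off H_k = ker ∂_k / im ∂_{k+1}:

  H_0: rank C_0 − rank ∂_1 = 8 − 5 = 3, and the invariant factors of ∂_1 are all 1, so H_0 = Z^3.
  H_1: rank ker ∂_1 − rank ∂_2 = (6 − 5) − 0 = 1, and there is no ∂_2, so H_1 = Z.

As a check, the Euler characteristic is 8 − 6 = 2, which agrees with 3 − 1 = 2.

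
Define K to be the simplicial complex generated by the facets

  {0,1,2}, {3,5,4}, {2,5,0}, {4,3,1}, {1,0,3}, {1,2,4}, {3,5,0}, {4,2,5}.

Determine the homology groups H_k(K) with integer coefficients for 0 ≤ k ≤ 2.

H_0 ≅ Z,  H_1 = 0,  H_2 ≅ Z.

We work with the vertex ordering 0 < 1 < 2 < 3 < 4 < 5. The simplices of K, each written with vertices in increasing order, are:

  0-simplices (6): [0], [1], [2], [3], [4], [5]
  1-simplices (12): [0,1], [0,2], [0,3], [0,5], [1,2], [1,3], [1,4], [2,4], [2,5], [3,4], [3,5], [4,5]
  2-simplices (8): [0,1,2], [0,1,3], [0,2,5], [0,3,5], [1,2,4], [1,3,4], [2,4,5], [3,4,5]

Hence C_0 ≅ Z^6, C_1 ≅ Z^12, C_2 ≅ Z^8.

The boundary map ∂_1: C_1 → C_0 sends each edge [p,q] (with p < q) to q − p. For instance
  ∂[0,5] = [5] − [0].
This gives a 6×12 integer matrix of rank 5; reducing to Smith normal form yields diagonal entries (1,1,1,1,1).

The boundary map ∂_2: C_2 → C_1 maps a triangle to the signed sum of its edges. For instance
  ∂[0,1,3] = [1,3] − [0,3] + [0,1],
  ∂[1,2,4] = [2,4] − [1,4] + [1,2].
The resulting 12×8 matrix has rank 7, and its Smith normal form has invariant factors (1,1,1,1,1,1,1).

Now H_k = ker ∂_k / im ∂_{k+1}, so:

  H_0: rank C_0 − rank ∂_1 = 6 − 5 = 1, and the invariant factors of ∂_1 are all 1, so H_0 = Z.
  H_1: rank ker ∂_1 − rank ∂_2 = (12 − 5) − 7 = 0, and the invariant factors of ∂_2 are all 1, so H_1 = 0.
  H_2: rank ker ∂_2 − rank ∂_3 = (8 − 7) − 0 = 1, and there is no ∂_3, so H_2 = Z.

As a check, the Euler characteristic is 6 − 12 + 8 = 2, which agrees with 1 − 0 + 1 = 2.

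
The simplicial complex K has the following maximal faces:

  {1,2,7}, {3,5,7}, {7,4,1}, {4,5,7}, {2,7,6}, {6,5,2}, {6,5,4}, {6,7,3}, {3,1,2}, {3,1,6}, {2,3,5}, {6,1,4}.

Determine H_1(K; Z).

H_1 ≅ Z/2.

Order the vertices as 1 < 2 < 3 < 4 < 5 < 6 < 7. Listing each simplex with vertices in this order, K has dimension 2 with simplices:

  0-simplices (7): [1], [2], [3], [4], [5], [6], [7]
  1-simplices (18): [1,2], [1,3], [1,4], [1,6], [1,7], [2,3], [2,5], [2,6], [2,7], [3,5], [3,6], [3,7], [4,5], [4,6], [4,7], [5,6], [5,7], [6,7]
  2-simplices (12): [1,2,3], [1,2,7], [1,3,6], [1,4,6], [1,4,7], [2,3,5], [2,5,6], [2,6,7], [3,5,7], [3,6,7], [4,5,6], [4,5,7]

Hence C_0 ≅ Z^7, C_1 ≅ Z^18, C_2 ≅ Z^12.

Boundary ∂_1: C_1 → C_0 sends each edge [p,q] (with p < q) to q − p. For instance
  ∂[3,6] = [6] − [3].
As a 7×18 matrix over Z this has rank 6, with invariant factors (1,1,1,1,1,1).

Boundary ∂_2: C_2 → C_1 maps a triangle to the signed sum of its edges. For instance
  ∂[1,4,6] = [4,6] − [1,6] + [1,4],
  ∂[2,5,6] = [5,6] − [2,6] + [2,5].
As a 18×12 matrix over Z this has rank 12, with invariant factors (1,1,1,1,1,1,1,1,1,1,1,2).

Reading off H_k = ker ∂_k / im ∂_{k+1}:

  H_1: rank ker ∂_1 − rank ∂_2 = (18 − 6) − 12 = 0, and ∂_2 has invariant factor 2 > 1, so H_1 ≅ Z/2.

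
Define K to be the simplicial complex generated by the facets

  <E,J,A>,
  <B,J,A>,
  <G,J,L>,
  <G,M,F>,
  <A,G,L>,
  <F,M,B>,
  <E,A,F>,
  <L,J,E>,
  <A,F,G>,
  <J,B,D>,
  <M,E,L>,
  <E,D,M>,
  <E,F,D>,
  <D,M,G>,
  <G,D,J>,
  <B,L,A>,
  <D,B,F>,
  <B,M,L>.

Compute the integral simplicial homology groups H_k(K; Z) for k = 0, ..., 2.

Fix the vertex order A < B < D < E < F < G < J < L < M and write every simplex with vertices in increasing order. Then dim K = 2 and the simplices of K are:

  0-simplices (9): A, B, D, E, F, G, J, L, M
  1-simplices (27): AB, AE, AF, AG, AJ, AL, BD, BF, BJ, BL, BM, DE, DF, DG, DJ, DM, EF, EJ, EL, EM, FG, FM, GJ, GL, GM, JL, LM
  2-simplices (18): ABJ, ABL, AEF, AEJ, AFG, AGL, BDF, BDJ, BFM, BLM, DEF, DEM, DGJ, DGM, EJL, ELM, FGM, GJL

so the chain groups are C_0 ≅ Z^9, C_1 ≅ Z^27, C_2 ≅ Z^18.

Boundary ∂_1: C_1 → C_0 sends each edge [p,q] (with p < q) to q − p. For instance
  ∂EL = L − E.
As a 9×27 matrix over Z this has rank 8, with invariant factors (1,1,1,1,1,1,1,1).

Boundary ∂_2: C_2 → C_1 acts by ∂[p,q,r] = [q,r] − [p,r] + [p,q]. For instance
  ∂DGM = GM − DM + DG,
  ∂GJL = JL − GL + GJ.
The 27×18 boundary matrix has rank 18 and Smith normal form diag(1,1,1,1,1,1,1,1,1,1,1,1,1,1,1,1,1,2).

Now H_k = ker ∂_k / im ∂_{k+1}, so:

  H_0: rank C_0 − rank ∂_1 = 9 − 8 = 1, and the invariant factors of ∂_1 are all 1, so H_0 = Z.
  H_1: rank ker ∂_1 − rank ∂_2 = (27 − 8) − 18 = 1, and ∂_2 has invariant factor 2 > 1, so H_1 = Z × Z/2.
  H_2: rank ker ∂_2 − rank ∂_3 = (18 − 18) − 0 = 0, and there is no ∂_3, so H_2 = 0.

H_0 ≅ Z,  H_1 ≅ Z × Z/2,  H_2 = 0.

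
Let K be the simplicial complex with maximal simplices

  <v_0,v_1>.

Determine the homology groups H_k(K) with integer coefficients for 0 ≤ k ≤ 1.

H_0 ≅ Z,  H_1 = 0.

We work with the vertex ordering v_0 < v_1. The simplices of K, each written with vertices in increasing order, are:

  0-simplices (2): [v_0], [v_1]
  1-simplices (1): [v_0,v_1]

so the chain groups are C_0 ≅ Z^2, C_1 ≅ Z^1.

∂_1: C_1 → C_0 maps an edge to its endpoints' difference, ∂[p,q] = q − p. For instance
  ∂[v_0,v_1] = [v_1] − [v_0].
The resulting 2×1 matrix has rank 1, and its Smith normal form has invariant factors (1).

Reading off H_k = ker ∂_k / im ∂_{k+1}:

  H_0: rank C_0 − rank ∂_1 = 2 − 1 = 1, and the invariant factors of ∂_1 are all 1, so H_0 ≅ Z.
  H_1: rank ker ∂_1 − rank ∂_2 = (1 − 1) − 0 = 0, and there is no ∂_2, so H_1 ≅ 0.

(K is a triangulation of the 1-simplex.)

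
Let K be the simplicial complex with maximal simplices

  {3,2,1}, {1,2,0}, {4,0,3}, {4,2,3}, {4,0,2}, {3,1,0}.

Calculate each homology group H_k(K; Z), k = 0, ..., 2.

H_0 = Z,  H_1 = 0,  H_2 = Z.

Take the total order 0 < 1 < 2 < 3 < 4 on the vertex set. Then K (dimension 2) consists of the simplices:

  0-simplices (5): [0], [1], [2], [3], [4]
  1-simplices (9): [0,1], [0,2], [0,3], [0,4], [1,2], [1,3], [2,3], [2,4], [3,4]
  2-simplices (6): [0,1,2], [0,1,3], [0,2,4], [0,3,4], [1,2,3], [2,3,4]

giving chain groups C_0 ≅ Z^5, C_1 ≅ Z^9, C_2 ≅ Z^6.

∂_1: C_1 → C_0 sends each edge [p,q] (with p < q) to q − p.
The resulting 5×9 matrix has rank 4, and its Smith normal form has invariant factors (1,1,1,1).

Boundary ∂_2: C_2 → C_1 sends each 2-simplex [p,q,r] to [q,r] − [p,r] + [p,q]. For instance
  ∂[0,1,2] = [1,2] − [0,2] + [0,1],
  ∂[2,3,4] = [3,4] − [2,4] + [2,3].
This gives a 9×6 integer matrix of rank 5; reducing to Smith normal form yields diagonal entries (1,1,1,1,1).

Now H_k = ker ∂_k / im ∂_{k+1}, so:

  H_0: rank C_0 − rank ∂_1 = 5 − 4 = 1, and the invariant factors of ∂_1 are all 1, so H_0 = Z.
  H_1: rank ker ∂_1 − rank ∂_2 = (9 − 4) − 5 = 0, and the invariant factors of ∂_2 are all 1, so H_1 = 0.
  H_2: rank ker ∂_2 − rank ∂_3 = (6 − 5) − 0 = 1, and there is no ∂_3, so H_2 = Z.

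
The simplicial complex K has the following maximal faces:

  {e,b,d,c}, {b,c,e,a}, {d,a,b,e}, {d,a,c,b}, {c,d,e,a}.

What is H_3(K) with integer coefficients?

H_3 ≅ Z.

Fix the vertex order a < b < c < d < e and write every simplex with vertices in increasing order. Then dim K = 3 and the simplices of K are:

  0-simplices (5): a, b, c, d, e
  1-simplices (10): ab, ac, ad, ae, bc, bd, be, cd, ce, de
  2-simplices (10): abc, abd, abe, acd, ace, ade, bcd, bce, bde, cde
  3-simplices (5): abcd, abce, abde, acde, bcde

so the chain groups are C_0 ≅ Z^5, C_1 ≅ Z^10, C_2 ≅ Z^10, C_3 ≅ Z^5.

The boundary map ∂_1: C_1 → C_0 maps an edge to its endpoints' difference, ∂[p,q] = q − p. For instance
  ∂ad = d − a.
As a 5×10 matrix over Z this has rank 4, with invariant factors (1,1,1,1).

∂_2: C_2 → C_1 acts by ∂[p,q,r] = [q,r] − [p,r] + [p,q]. For instance
  ∂bce = ce − be + bc,
  ∂bcd = cd − bd + bc.
The resulting 10×10 matrix has rank 6, and its Smith normal form has invariant factors (1,1,1,1,1,1).

Boundary ∂_3: C_3 → C_2 sends each 3-simplex σ to the alternating sum Σ_i (−1)^i (σ with its i-th vertex removed). For instance
  ∂bcde = cde − bde + bce − bcd,
  ∂acde = cde − ade + ace − acd.
The 10×5 boundary matrix has rank 4 and Smith normal form diag(1,1,1,1).

From H_k ≅ ker(∂_k) / im(∂_{k+1}) we obtain:

  H_3: rank ker ∂_3 − rank ∂_4 = (5 − 4) − 0 = 1, and there is no ∂_4, so H_3 ≅ Z.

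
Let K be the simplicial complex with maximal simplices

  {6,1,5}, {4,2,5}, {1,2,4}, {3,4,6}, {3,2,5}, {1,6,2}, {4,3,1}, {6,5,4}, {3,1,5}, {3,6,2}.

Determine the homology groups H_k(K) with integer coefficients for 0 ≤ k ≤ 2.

H_0 = Z,  H_1 = Z_2,  H_2 = 0.

We work with the vertex ordering 1 < 2 < 3 < 4 < 5 < 6. The simplices of K, each written with vertices in increasing order, are:

  0-simplices (6): [1], [2], [3], [4], [5], [6]
  1-simplices (15): [1,2], [1,3], [1,4], [1,5], [1,6], [2,3], [2,4], [2,5], [2,6], [3,4], [3,5], [3,6], [4,5], [4,6], [5,6]
  2-simplices (10): [1,2,4], [1,2,6], [1,3,4], [1,3,5], [1,5,6], [2,3,5], [2,3,6], [2,4,5], [3,4,6], [4,5,6]

giving chain groups C_0 ≅ Z^6, C_1 ≅ Z^15, C_2 ≅ Z^10.

∂_1: C_1 → C_0 sends each edge [p,q] (with p < q) to q − p.
This gives a 6×15 integer matrix of rank 5; reducing to Smith normal form yields diagonal entries (1,1,1,1,1).

∂_2: C_2 → C_1 sends each 2-simplex [p,q,r] to [q,r] − [p,r] + [p,q]. For instance
  ∂[1,2,6] = [2,6] − [1,6] + [1,2],
  ∂[2,4,5] = [4,5] − [2,5] + [2,4].
As a 15×10 matrix over Z this has rank 10, with invariant factors (1,1,1,1,1,1,1,1,1,2).

Now H_k = ker ∂_k / im ∂_{k+1}, so:

  H_0: rank C_0 − rank ∂_1 = 6 − 5 = 1, and the invariant factors of ∂_1 are all 1, so H_0 = Z.
  H_1: rank ker ∂_1 − rank ∂_2 = (15 − 5) − 10 = 0, and ∂_2 has invariant factor 2 > 1, so H_1 = Z_2.
  H_2: rank ker ∂_2 − rank ∂_3 = (10 − 10) − 0 = 0, and there is no ∂_3, so H_2 = 0.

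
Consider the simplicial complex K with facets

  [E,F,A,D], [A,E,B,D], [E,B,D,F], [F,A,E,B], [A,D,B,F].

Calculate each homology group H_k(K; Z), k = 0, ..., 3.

Take the total order A < B < D < E < F on the vertex set. Then K (dimension 3) consists of the simplices:

  0-simplices (5): A, B, D, E, F
  1-simplices (10): AB, AD, AE, AF, BD, BE, BF, DE, DF, EF
  2-simplices (10): ABD, ABE, ABF, ADE, ADF, AEF, BDE, BDF, BEF, DEF
  3-simplices (5): ABDE, ABDF, ABEF, ADEF, BDEF

giving chain groups C_0 ≅ Z^5, C_1 ≅ Z^10, C_2 ≅ Z^10, C_3 ≅ Z^5.

The boundary map ∂_1: C_1 → C_0 sends each edge [p,q] (with p < q) to q − p. For instance
  ∂EF = F − E.
This gives a 5×10 integer matrix of rank 4; reducing to Smith normal form yields diagonal entries (1,1,1,1).

The boundary map ∂_2: C_2 → C_1 sends each 2-simplex [p,q,r] to [q,r] − [p,r] + [p,q]. For instance
  ∂ABE = BE − AE + AB,
  ∂ADF = DF − AF + AD.
This gives a 10×10 integer matrix of rank 6; reducing to Smith normal form yields diagonal entries (1,1,1,1,1,1).

∂_3: C_3 → C_2 sends each 3-simplex σ to the alternating sum Σ_i (−1)^i (σ with its i-th vertex removed). For instance
  ∂ADEF = DEF − AEF + ADF − ADE,
  ∂BDEF = DEF − BEF + BDF − BDE.
This gives a 10×5 integer matrix of rank 4; reducing to Smith normal form yields diagonal entries (1,1,1,1).

Reading off H_k = ker ∂_k / im ∂_{k+1}:

  H_0: rank C_0 − rank ∂_1 = 5 − 4 = 1, and the invariant factors of ∂_1 are all 1, so H_0 ≅ Z.
  H_1: rank ker ∂_1 − rank ∂_2 = (10 − 4) − 6 = 0, and the invariant factors of ∂_2 are all 1, so H_1 ≅ 0.
  H_2: rank ker ∂_2 − rank ∂_3 = (10 − 6) − 4 = 0, and the invariant factors of ∂_3 are all 1, so H_2 ≅ 0.
  H_3: rank ker ∂_3 − rank ∂_4 = (5 − 4) − 0 = 1, and there is no ∂_4, so H_3 ≅ Z.

H_0 = Z,  H_1 = 0,  H_2 = 0,  H_3 = Z.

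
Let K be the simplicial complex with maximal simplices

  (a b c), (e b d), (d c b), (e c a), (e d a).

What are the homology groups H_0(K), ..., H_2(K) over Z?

H_0 ≅ Z,  H_1 ≅ Z,  H_2 = 0.

Order the vertices as a < b < c < d < e. Listing each simplex with vertices in this order, K has dimension 2 with simplices:

  0-simplices (5): a, b, c, d, e
  1-simplices (10): ab, ac, ad, ae, bc, bd, be, cd, ce, de
  2-simplices (5): abc, ace, ade, bcd, bde

so the chain groups are C_0 ≅ Z^5, C_1 ≅ Z^10, C_2 ≅ Z^5.

∂_1: C_1 → C_0 maps an edge to its endpoints' difference, ∂[p,q] = q − p. For instance
  ∂ab = b − a.
The resulting 5×10 matrix has rank 4, and its Smith normal form has invariant factors (1,1,1,1).

Boundary ∂_2: C_2 → C_1 maps a triangle to the signed sum of its edges. For instance
  ∂bde = de − be + bd,
  ∂ace = ce − ae + ac.
As a 10×5 matrix over Z this has rank 5, with invariant factors (1,1,1,1,1).

Reading off H_k = ker ∂_k / im ∂_{k+1}:

  H_0: rank C_0 − rank ∂_1 = 5 − 4 = 1, and the invariant factors of ∂_1 are all 1, so H_0 = Z.
  H_1: rank ker ∂_1 − rank ∂_2 = (10 − 4) − 5 = 1, and the invariant factors of ∂_2 are all 1, so H_1 = Z.
  H_2: rank ker ∂_2 − rank ∂_3 = (5 − 5) − 0 = 0, and there is no ∂_3, so H_2 = 0.

As a check, the Euler characteristic is 5 − 10 + 5 = 0, which agrees with 1 − 1 + 0 = 0.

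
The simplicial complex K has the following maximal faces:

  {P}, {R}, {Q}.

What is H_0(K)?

Take the total order P < Q < R on the vertex set. Then K (dimension 0) consists of the simplices:

  0-simplices (3): P, Q, R

giving chain groups C_0 ≅ Z^3.

Reading off H_k = ker ∂_k / im ∂_{k+1}:

  H_0: rank C_0 − rank ∂_1 = 3 − 0 = 3, and there is no ∂_1, so H_0 ≅ Z^3.

H_0 = Z^3.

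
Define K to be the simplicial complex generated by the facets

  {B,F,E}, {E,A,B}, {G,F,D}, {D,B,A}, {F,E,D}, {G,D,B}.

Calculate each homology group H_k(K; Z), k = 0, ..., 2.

H_0 = Z,  H_1 = Z,  H_2 = 0.

Order the vertices as A < B < D < E < F < G. Listing each simplex with vertices in this order, K has dimension 2 with simplices:

  0-simplices (6): A, B, D, E, F, G
  1-simplices (12): AB, AD, AE, BD, BE, BF, BG, DE, DF, DG, EF, FG
  2-simplices (6): ABD, ABE, BDG, BEF, DEF, DFG

giving chain groups C_0 ≅ Z^6, C_1 ≅ Z^12, C_2 ≅ Z^6.

∂_1: C_1 → C_0 is given by ∂[p,q] = [q] − [p].
This gives a 6×12 integer matrix of rank 5; reducing to Smith normal form yields diagonal entries (1,1,1,1,1).

∂_2: C_2 → C_1 maps a triangle to the signed sum of its edges. For instance
  ∂DFG = FG − DG + DF,
  ∂DEF = EF − DF + DE.
The 12×6 boundary matrix has rank 6 and Smith normal form diag(1,1,1,1,1,1).

From H_k ≅ ker(∂_k) / im(∂_{k+1}) we obtain:

  H_0: rank C_0 − rank ∂_1 = 6 − 5 = 1, and the invariant factors of ∂_1 are all 1, so H_0 ≅ Z.
  H_1: rank ker ∂_1 − rank ∂_2 = (12 − 5) − 6 = 1, and the invariant factors of ∂_2 are all 1, so H_1 ≅ Z.
  H_2: rank ker ∂_2 − rank ∂_3 = (6 − 6) − 0 = 0, and there is no ∂_3, so H_2 ≅ 0.

(K is a triangulation of the cylinder S^1 x I.)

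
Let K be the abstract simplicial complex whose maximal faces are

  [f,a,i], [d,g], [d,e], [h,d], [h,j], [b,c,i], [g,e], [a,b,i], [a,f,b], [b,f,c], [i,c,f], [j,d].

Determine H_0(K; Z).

Take the total order a < b < c < d < e < f < g < h < i < j on the vertex set. Then K (dimension 2) consists of the simplices:

  0-simplices (10): a, b, c, d, e, f, g, h, i, j
  1-simplices (15): ab, af, ai, bc, bf, bi, cf, ci, de, dg, dh, dj, eg, fi, hj
  2-simplices (6): abf, abi, afi, bcf, bci, cfi

Hence C_0 ≅ Z^10, C_1 ≅ Z^15, C_2 ≅ Z^6.

∂_1: C_1 → C_0 sends each edge [p,q] (with p < q) to q − p.
The resulting 10×15 matrix has rank 8, and its Smith normal form has invariant factors (1,1,1,1,1,1,1,1).

Boundary ∂_2: C_2 → C_1 sends each 2-simplex [p,q,r] to [q,r] − [p,r] + [p,q]. For instance
  ∂cfi = fi − ci + cf,
  ∂afi = fi − ai + af.
The resulting 15×6 matrix has rank 5, and its Smith normal form has invariant factors (1,1,1,1,1).

Computing H_k = (kernel of ∂_k) / (image of ∂_{k+1}):

  H_0: rank C_0 − rank ∂_1 = 10 − 8 = 2, and the invariant factors of ∂_1 are all 1, so H_0 ≅ Z^2.

H_0 = Z^2.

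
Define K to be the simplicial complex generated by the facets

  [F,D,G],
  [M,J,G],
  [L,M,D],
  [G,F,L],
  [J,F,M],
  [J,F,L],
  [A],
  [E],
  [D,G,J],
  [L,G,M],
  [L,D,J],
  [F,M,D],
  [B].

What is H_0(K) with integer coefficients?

We work with the vertex ordering A < B < D < E < F < G < J < L < M. The simplices of K, each written with vertices in increasing order, are:

  0-simplices (9): A, B, D, E, F, G, J, L, M
  1-simplices (15): DF, DG, DJ, DL, DM, FG, FJ, FL, FM, GJ, GL, GM, JL, JM, LM
  2-simplices (10): DFG, DFM, DGJ, DJL, DLM, FGL, FJL, FJM, GJM, GLM

Hence C_0 ≅ Z^9, C_1 ≅ Z^15, C_2 ≅ Z^10.

∂_1: C_1 → C_0 sends each edge [p,q] (with p < q) to q − p.
This gives a 9×15 integer matrix of rank 5; reducing to Smith normal form yields diagonal entries (1,1,1,1,1).

The boundary map ∂_2: C_2 → C_1 acts by ∂[p,q,r] = [q,r] − [p,r] + [p,q]. For instance
  ∂FJL = JL − FL + FJ,
  ∂DFM = FM − DM + DF.
The resulting 15×10 matrix has rank 10, and its Smith normal form has invariant factors (1,1,1,1,1,1,1,1,1,2).

From H_k ≅ ker(∂_k) / im(∂_{k+1}) we obtain:

  H_0: rank C_0 − rank ∂_1 = 9 − 5 = 4, and the invariant factors of ∂_1 are all 1, so H_0 = Z^4.

H_0 = Z^4.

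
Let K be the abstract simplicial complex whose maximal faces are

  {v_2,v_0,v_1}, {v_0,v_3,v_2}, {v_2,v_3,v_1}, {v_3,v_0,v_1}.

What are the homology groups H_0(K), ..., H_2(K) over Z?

Fix the vertex order v_0 < v_1 < v_2 < v_3 and write every simplex with vertices in increasing order. Then dim K = 2 and the simplices of K are:

  0-simplices (4): [v_0], [v_1], [v_2], [v_3]
  1-simplices (6): [v_0,v_1], [v_0,v_2], [v_0,v_3], [v_1,v_2], [v_1,v_3], [v_2,v_3]
  2-simplices (4): [v_0,v_1,v_2], [v_0,v_1,v_3], [v_0,v_2,v_3], [v_1,v_2,v_3]

giving chain groups C_0 ≅ Z^4, C_1 ≅ Z^6, C_2 ≅ Z^4.

Boundary ∂_1: C_1 → C_0 sends each edge [p,q] (with p < q) to q − p. For instance
  ∂[v_1,v_2] = [v_2] − [v_1].
The 4×6 boundary matrix has rank 3 and Smith normal form diag(1,1,1).

∂_2: C_2 → C_1 acts by ∂[p,q,r] = [q,r] − [p,r] + [p,q]. For instance
  ∂[v_0,v_1,v_2] = [v_1,v_2] − [v_0,v_2] + [v_0,v_1],
  ∂[v_1,v_2,v_3] = [v_2,v_3] − [v_1,v_3] + [v_1,v_2].
As a 6×4 matrix over Z this has rank 3, with invariant factors (1,1,1).

Computing H_k = (kernel of ∂_k) / (image of ∂_{k+1}):

  H_0: rank C_0 − rank ∂_1 = 4 − 3 = 1, and the invariant factors of ∂_1 are all 1, so H_0 ≅ Z.
  H_1: rank ker ∂_1 − rank ∂_2 = (6 − 3) − 3 = 0, and the invariant factors of ∂_2 are all 1, so H_1 ≅ 0.
  H_2: rank ker ∂_2 − rank ∂_3 = (4 − 3) − 0 = 1, and there is no ∂_3, so H_2 ≅ Z.

As a check, the Euler characteristic is 4 − 6 + 4 = 2, which agrees with 1 − 0 + 1 = 2.

H_0 ≅ Z,  H_1 = 0,  H_2 ≅ Z.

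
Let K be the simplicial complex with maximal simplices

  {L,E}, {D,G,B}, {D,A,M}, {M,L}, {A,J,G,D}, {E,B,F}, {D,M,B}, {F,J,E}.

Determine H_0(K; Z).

Fix the vertex order A < B < D < E < F < G < J < L < M and write every simplex with vertices in increasing order. Then dim K = 3 and the simplices of K are:

  0-simplices (9): A, B, D, E, F, G, J, L, M
  1-simplices (18): AD, AG, AJ, AM, BD, BE, BF, BG, BM, DG, DJ, DM, EF, EJ, EL, FJ, GJ, LM
  2-simplices (9): ADG, ADJ, ADM, AGJ, BDG, BDM, BEF, DGJ, EFJ
  3-simplices (1): ADGJ

giving chain groups C_0 ≅ Z^9, C_1 ≅ Z^18, C_2 ≅ Z^9, C_3 ≅ Z^1.

∂_1: C_1 → C_0 sends each edge [p,q] (with p < q) to q − p. For instance
  ∂BM = M − B.
The 9×18 boundary matrix has rank 8 and Smith normal form diag(1,1,1,1,1,1,1,1).

The boundary map ∂_2: C_2 → C_1 acts by ∂[p,q,r] = [q,r] − [p,r] + [p,q]. For instance
  ∂BEF = EF − BF + BE,
  ∂BDM = DM − BM + BD.
As a 18×9 matrix over Z this has rank 8, with invariant factors (1,1,1,1,1,1,1,1).

Boundary ∂_3: C_3 → C_2 sends each 3-simplex σ to the alternating sum Σ_i (−1)^i (σ with its i-th vertex removed). For instance
  ∂ADGJ = DGJ − AGJ + ADJ − ADG.
This gives a 9×1 integer matrix of rank 1; reducing to Smith normal form yields diagonal entries (1).

Computing H_k = (kernel of ∂_k) / (image of ∂_{k+1}):

  H_0: rank C_0 − rank ∂_1 = 9 − 8 = 1, and the invariant factors of ∂_1 are all 1, so H_0 = Z.

H_0 = Z.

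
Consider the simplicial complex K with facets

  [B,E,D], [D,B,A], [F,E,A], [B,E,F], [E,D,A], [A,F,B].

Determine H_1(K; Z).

H_1 = 0.

Take the total order A < B < D < E < F on the vertex set. Then K (dimension 2) consists of the simplices:

  0-simplices (5): A, B, D, E, F
  1-simplices (9): AB, AD, AE, AF, BD, BE, BF, DE, EF
  2-simplices (6): ABD, ABF, ADE, AEF, BDE, BEF

Hence C_0 ≅ Z^5, C_1 ≅ Z^9, C_2 ≅ Z^6.

The boundary map ∂_1: C_1 → C_0 sends each edge [p,q] (with p < q) to q − p.
The resulting 5×9 matrix has rank 4, and its Smith normal form has invariant factors (1,1,1,1).

The boundary map ∂_2: C_2 → C_1 sends each 2-simplex [p,q,r] to [q,r] − [p,r] + [p,q]. For instance
  ∂ABF = BF − AF + AB,
  ∂BEF = EF − BF + BE.
The 9×6 boundary matrix has rank 5 and Smith normal form diag(1,1,1,1,1).

Reading off H_k = ker ∂_k / im ∂_{k+1}:

  H_1: rank ker ∂_1 − rank ∂_2 = (9 − 4) − 5 = 0, and the invariant factors of ∂_2 are all 1, so H_1 = 0.

(K is a triangulation of the 2-sphere S^2.)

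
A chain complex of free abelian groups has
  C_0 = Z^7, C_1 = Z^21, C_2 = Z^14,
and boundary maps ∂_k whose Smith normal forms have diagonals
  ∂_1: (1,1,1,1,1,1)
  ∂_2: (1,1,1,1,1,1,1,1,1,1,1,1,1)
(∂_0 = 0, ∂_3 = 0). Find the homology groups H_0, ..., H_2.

H_0 = Z,  H_1 = Z^2,  H_2 = Z.

H_0: b_0 = 7 − 0 − 6 = 1; torsion from ∂_1 factors > 1: none. So H_0 = Z.
H_1: b_1 = 21 − 6 − 13 = 2; torsion from ∂_2 factors > 1: none. So H_1 = Z^2.
H_2: b_2 = 14 − 13 − 0 = 1; torsion from ∂_3 factors > 1: none. So H_2 = Z.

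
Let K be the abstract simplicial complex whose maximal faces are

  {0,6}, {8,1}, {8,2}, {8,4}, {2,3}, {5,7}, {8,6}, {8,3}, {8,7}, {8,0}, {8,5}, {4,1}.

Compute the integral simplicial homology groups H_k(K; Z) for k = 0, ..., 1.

Take the total order 0 < 1 < 2 < 3 < 4 < 5 < 6 < 7 < 8 on the vertex set. Then K (dimension 1) consists of the simplices:

  0-simplices (9): [0], [1], [2], [3], [4], [5], [6], [7], [8]
  1-simplices (12): [0,6], [0,8], [1,4], [1,8], [2,3], [2,8], [3,8], [4,8], [5,7], [5,8], [6,8], [7,8]

Hence C_0 ≅ Z^9, C_1 ≅ Z^12.

∂_1: C_1 → C_0 is given by ∂[p,q] = [q] − [p].
The 9×12 boundary matrix has rank 8 and Smith normal form diag(1,1,1,1,1,1,1,1).

Now H_k = ker ∂_k / im ∂_{k+1}, so:

  H_0: rank C_0 − rank ∂_1 = 9 − 8 = 1, and the invariant factors of ∂_1 are all 1, so H_0 = Z.
  H_1: rank ker ∂_1 − rank ∂_2 = (12 − 8) − 0 = 4, and there is no ∂_2, so H_1 = Z^4.

As a check, the Euler characteristic is 9 − 12 = -3, which agrees with 1 − 4 = -3.
(K is a triangulation of a wedge of 4 circles.)

H_0 ≅ Z,  H_1 ≅ Z^4.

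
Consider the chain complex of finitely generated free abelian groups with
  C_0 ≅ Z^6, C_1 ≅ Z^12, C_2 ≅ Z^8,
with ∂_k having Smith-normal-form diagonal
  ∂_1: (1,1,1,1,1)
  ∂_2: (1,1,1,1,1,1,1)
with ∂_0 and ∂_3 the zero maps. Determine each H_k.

H_0: b_0 = 6 − 0 − 5 = 1; torsion from ∂_1 factors > 1: none. So H_0 = Z.
H_1: b_1 = 12 − 5 − 7 = 0; torsion from ∂_2 factors > 1: none. So H_1 = 0.
H_2: b_2 = 8 − 7 − 0 = 1; torsion from ∂_3 factors > 1: none. So H_2 = Z.

H_0 = Z,  H_1 = 0,  H_2 = Z.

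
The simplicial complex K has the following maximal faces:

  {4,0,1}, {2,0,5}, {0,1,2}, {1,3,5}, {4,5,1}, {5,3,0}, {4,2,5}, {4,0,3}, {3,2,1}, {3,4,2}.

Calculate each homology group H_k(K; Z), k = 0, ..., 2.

We work with the vertex ordering 0 < 1 < 2 < 3 < 4 < 5. The simplices of K, each written with vertices in increasing order, are:

  0-simplices (6): [0], [1], [2], [3], [4], [5]
  1-simplices (15): [0,1], [0,2], [0,3], [0,4], [0,5], [1,2], [1,3], [1,4], [1,5], [2,3], [2,4], [2,5], [3,4], [3,5], [4,5]
  2-simplices (10): [0,1,2], [0,1,4], [0,2,5], [0,3,4], [0,3,5], [1,2,3], [1,3,5], [1,4,5], [2,3,4], [2,4,5]

giving chain groups C_0 ≅ Z^6, C_1 ≅ Z^15, C_2 ≅ Z^10.

∂_1: C_1 → C_0 is given by ∂[p,q] = [q] − [p].
As a 6×15 matrix over Z this has rank 5, with invariant factors (1,1,1,1,1).

∂_2: C_2 → C_1 acts by ∂[p,q,r] = [q,r] − [p,r] + [p,q]. For instance
  ∂[1,2,3] = [2,3] − [1,3] + [1,2],
  ∂[2,3,4] = [3,4] − [2,4] + [2,3].
This gives a 15×10 integer matrix of rank 10; reducing to Smith normal form yields diagonal entries (1,1,1,1,1,1,1,1,1,2).

Reading off H_k = ker ∂_k / im ∂_{k+1}:

  H_0: rank C_0 − rank ∂_1 = 6 − 5 = 1, and the invariant factors of ∂_1 are all 1, so H_0 = Z.
  H_1: rank ker ∂_1 − rank ∂_2 = (15 − 5) − 10 = 0, and ∂_2 has invariant factor 2 > 1, so H_1 = Z/2.
  H_2: rank ker ∂_2 − rank ∂_3 = (10 − 10) − 0 = 0, and there is no ∂_3, so H_2 = 0.

H_0 ≅ Z,  H_1 ≅ Z/2,  H_2 = 0.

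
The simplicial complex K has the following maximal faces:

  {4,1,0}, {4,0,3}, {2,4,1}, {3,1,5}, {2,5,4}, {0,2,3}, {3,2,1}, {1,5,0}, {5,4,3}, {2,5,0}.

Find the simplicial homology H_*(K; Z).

Take the total order 0 < 1 < 2 < 3 < 4 < 5 on the vertex set. Then K (dimension 2) consists of the simplices:

  0-simplices (6): [0], [1], [2], [3], [4], [5]
  1-simplices (15): [0,1], [0,2], [0,3], [0,4], [0,5], [1,2], [1,3], [1,4], [1,5], [2,3], [2,4], [2,5], [3,4], [3,5], [4,5]
  2-simplices (10): [0,1,4], [0,1,5], [0,2,3], [0,2,5], [0,3,4], [1,2,3], [1,2,4], [1,3,5], [2,4,5], [3,4,5]

Hence C_0 ≅ Z^6, C_1 ≅ Z^15, C_2 ≅ Z^10.

Boundary ∂_1: C_1 → C_0 is given by ∂[p,q] = [q] − [p]. For instance
  ∂[0,1] = [1] − [0].
This gives a 6×15 integer matrix of rank 5; reducing to Smith normal form yields diagonal entries (1,1,1,1,1).

Boundary ∂_2: C_2 → C_1 sends each 2-simplex [p,q,r] to [q,r] − [p,r] + [p,q]. For instance
  ∂[0,2,5] = [2,5] − [0,5] + [0,2],
  ∂[0,1,5] = [1,5] − [0,5] + [0,1].
The 15×10 boundary matrix has rank 10 and Smith normal form diag(1,1,1,1,1,1,1,1,1,2).

Computing H_k = (kernel of ∂_k) / (image of ∂_{k+1}):

  H_0: rank C_0 − rank ∂_1 = 6 − 5 = 1, and the invariant factors of ∂_1 are all 1, so H_0 ≅ Z.
  H_1: rank ker ∂_1 − rank ∂_2 = (15 − 5) − 10 = 0, and ∂_2 has invariant factor 2 > 1, so H_1 ≅ Z/2Z.
  H_2: rank ker ∂_2 − rank ∂_3 = (10 − 10) − 0 = 0, and there is no ∂_3, so H_2 ≅ 0.

H_0 ≅ Z,  H_1 ≅ Z/2Z,  H_2 = 0.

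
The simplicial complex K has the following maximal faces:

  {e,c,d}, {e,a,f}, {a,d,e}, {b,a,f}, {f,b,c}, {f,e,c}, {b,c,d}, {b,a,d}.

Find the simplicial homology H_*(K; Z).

We work with the vertex ordering a < b < c < d < e < f. The simplices of K, each written with vertices in increasing order, are:

  0-simplices (6): a, b, c, d, e, f
  1-simplices (12): ab, ad, ae, af, bc, bd, bf, cd, ce, cf, de, ef
  2-simplices (8): abd, abf, ade, aef, bcd, bcf, cde, cef

Hence C_0 ≅ Z^6, C_1 ≅ Z^12, C_2 ≅ Z^8.

∂_1: C_1 → C_0 maps an edge to its endpoints' difference, ∂[p,q] = q − p.
The 6×12 boundary matrix has rank 5 and Smith normal form diag(1,1,1,1,1).

∂_2: C_2 → C_1 acts by ∂[p,q,r] = [q,r] − [p,r] + [p,q]. For instance
  ∂bcf = cf − bf + bc,
  ∂bcd = cd − bd + bc.
The resulting 12×8 matrix has rank 7, and its Smith normal form has invariant factors (1,1,1,1,1,1,1).

Reading off H_k = ker ∂_k / im ∂_{k+1}:

  H_0: rank C_0 − rank ∂_1 = 6 − 5 = 1, and the invariant factors of ∂_1 are all 1, so H_0 ≅ Z.
  H_1: rank ker ∂_1 − rank ∂_2 = (12 − 5) − 7 = 0, and the invariant factors of ∂_2 are all 1, so H_1 ≅ 0.
  H_2: rank ker ∂_2 − rank ∂_3 = (8 − 7) − 0 = 1, and there is no ∂_3, so H_2 ≅ Z.

As a check, the Euler characteristic is 6 − 12 + 8 = 2, which agrees with 1 − 0 + 1 = 2.
(K is a triangulation of the 2-sphere S^2.)

H_0 ≅ Z,  H_1 = 0,  H_2 ≅ Z.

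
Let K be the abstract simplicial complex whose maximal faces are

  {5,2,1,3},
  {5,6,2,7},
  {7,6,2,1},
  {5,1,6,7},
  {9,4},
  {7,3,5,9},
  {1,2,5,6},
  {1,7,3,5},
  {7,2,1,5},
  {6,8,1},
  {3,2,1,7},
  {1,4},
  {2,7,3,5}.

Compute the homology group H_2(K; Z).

H_2 ≅ 0.

K has 9 vertices, 21 edges, 20 triangles, 10 3-simplices.
rank ∂_2 = 12, rank ∂_3 = 8 ⇒ b_2 = 20 − 12 − 8 = 0; all invariant factors of ∂_3 are 1 so no torsion. So H_2 = 0.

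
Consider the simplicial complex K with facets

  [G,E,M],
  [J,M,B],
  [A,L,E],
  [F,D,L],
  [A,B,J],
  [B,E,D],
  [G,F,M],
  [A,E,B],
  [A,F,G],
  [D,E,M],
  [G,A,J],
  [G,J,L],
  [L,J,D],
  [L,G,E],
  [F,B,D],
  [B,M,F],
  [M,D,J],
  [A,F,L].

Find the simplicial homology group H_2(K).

H_2 = 0.

We work with the vertex ordering A < B < D < E < F < G < J < L < M. The simplices of K, each written with vertices in increasing order, are:

  0-simplices (9): A, B, D, E, F, G, J, L, M
  1-simplices (27): AB, AE, AF, AG, AJ, AL, BD, BE, BF, BJ, BM, DE, DF, DJ, DL, DM, EG, EL, EM, FG, FL, FM, GJ, GL, GM, JL, JM
  2-simplices (18): ABE, ABJ, AEL, AFG, AFL, AGJ, BDE, BDF, BFM, BJM, DEM, DFL, DJL, DJM, EGL, EGM, FGM, GJL

so the chain groups are C_0 ≅ Z^9, C_1 ≅ Z^27, C_2 ≅ Z^18.

Boundary ∂_1: C_1 → C_0 is given by ∂[p,q] = [q] − [p]. For instance
  ∂DF = F − D.
This gives a 9×27 integer matrix of rank 8; reducing to Smith normal form yields diagonal entries (1,1,1,1,1,1,1,1).

The boundary map ∂_2: C_2 → C_1 maps a triangle to the signed sum of its edges. For instance
  ∂BFM = FM − BM + BF,
  ∂BJM = JM − BM + BJ.
As a 27×18 matrix over Z this has rank 18, with invariant factors (1,1,1,1,1,1,1,1,1,1,1,1,1,1,1,1,1,2).

Reading off H_k = ker ∂_k / im ∂_{k+1}:

  H_2: rank ker ∂_2 − rank ∂_3 = (18 − 18) − 0 = 0, and there is no ∂_3, so H_2 = 0.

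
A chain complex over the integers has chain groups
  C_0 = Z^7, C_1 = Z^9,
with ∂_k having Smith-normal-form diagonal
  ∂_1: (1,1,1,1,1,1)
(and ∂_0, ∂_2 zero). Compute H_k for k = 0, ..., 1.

H_0 ≅ Z,  H_1 ≅ Z^3.

H_0: b_0 = 7 − 0 − 6 = 1; torsion from ∂_1 factors > 1: none. So H_0 ≅ Z.
H_1: b_1 = 9 − 6 − 0 = 3; torsion from ∂_2 factors > 1: none. So H_1 ≅ Z^3.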